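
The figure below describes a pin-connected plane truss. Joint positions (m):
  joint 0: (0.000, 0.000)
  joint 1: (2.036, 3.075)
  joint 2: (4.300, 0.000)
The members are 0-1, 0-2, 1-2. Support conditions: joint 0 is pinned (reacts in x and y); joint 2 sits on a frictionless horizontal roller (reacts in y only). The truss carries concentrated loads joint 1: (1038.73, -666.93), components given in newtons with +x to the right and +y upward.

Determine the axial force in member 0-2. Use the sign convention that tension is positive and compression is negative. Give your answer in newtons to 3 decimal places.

779.402

N=3 nodes, M=3 members, R=3 reactions → 2N=6, M+R=6
member 0 (0-1): L=3.6879, (cx,cy)=(0.5521,0.8338)
member 1 (0-2): L=4.3000, (cx,cy)=(1.0000,0.0000)
member 2 (1-2): L=3.8185, (cx,cy)=(0.5929,-0.8053)
solve A·x = −loads:
  F[0-1] = +469.7376 N (tension)
  F[0-2] = +779.4023 N (tension)
  F[1-2] = -1314.5699 N (compression)
  Rx@0 = -1038.7300 N
  Ry@0 = -391.6663 N
  Ry@2 = +1058.5963 N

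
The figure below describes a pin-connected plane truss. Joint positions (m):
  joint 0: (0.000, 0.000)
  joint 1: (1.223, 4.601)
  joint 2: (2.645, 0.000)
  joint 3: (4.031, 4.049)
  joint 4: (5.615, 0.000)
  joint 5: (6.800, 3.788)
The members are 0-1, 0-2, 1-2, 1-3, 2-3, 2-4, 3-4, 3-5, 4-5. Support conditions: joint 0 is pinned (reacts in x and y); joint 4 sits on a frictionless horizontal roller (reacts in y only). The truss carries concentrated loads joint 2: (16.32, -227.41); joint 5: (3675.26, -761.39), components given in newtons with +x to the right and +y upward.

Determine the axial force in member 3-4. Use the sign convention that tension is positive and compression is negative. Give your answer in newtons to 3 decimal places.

N=6 nodes, M=9 members, R=3 reactions → 2N=12, M+R=12
member 0 (0-1): L=4.7608, (cx,cy)=(0.2569,0.9664)
member 1 (0-2): L=2.6450, (cx,cy)=(1.0000,0.0000)
member 2 (1-2): L=4.8157, (cx,cy)=(0.2953,-0.9554)
member 3 (1-3): L=2.8617, (cx,cy)=(0.9812,-0.1929)
member 4 (2-3): L=4.2796, (cx,cy)=(0.3239,0.9461)
member 5 (2-4): L=2.9700, (cx,cy)=(1.0000,0.0000)
member 6 (3-4): L=4.3478, (cx,cy)=(0.3643,-0.9313)
member 7 (3-5): L=2.7813, (cx,cy)=(0.9956,-0.0938)
member 8 (4-5): L=3.9690, (cx,cy)=(0.2986,0.9544)
solve A·x = −loads:
  F[0-1] = +2607.3089 N (tension)
  F[0-2] = +3021.7852 N (tension)
  F[1-2] = -2954.7429 N (compression)
  F[1-3] = +1571.7951 N (tension)
  F[2-3] = +3224.1657 N (tension)
  F[2-4] = +1088.8095 N (tension)
  F[3-4] = -3334.7096 N (compression)
  F[3-5] = +3818.2056 N (tension)
  F[4-5] = -422.3454 N (compression)
  Rx@0 = -3691.5800 N
  Ry@0 = -2519.8084 N
  Ry@4 = +3508.6084 N

-3334.710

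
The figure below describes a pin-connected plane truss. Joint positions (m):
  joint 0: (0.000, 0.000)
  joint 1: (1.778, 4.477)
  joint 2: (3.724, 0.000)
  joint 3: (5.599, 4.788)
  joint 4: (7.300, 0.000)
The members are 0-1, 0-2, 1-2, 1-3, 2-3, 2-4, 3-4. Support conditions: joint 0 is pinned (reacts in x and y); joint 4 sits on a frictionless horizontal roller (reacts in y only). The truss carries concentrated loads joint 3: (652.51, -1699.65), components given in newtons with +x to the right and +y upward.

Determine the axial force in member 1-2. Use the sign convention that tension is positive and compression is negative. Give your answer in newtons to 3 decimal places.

-32.543

N=5 nodes, M=7 members, R=3 reactions → 2N=10, M+R=10
member 0 (0-1): L=4.8171, (cx,cy)=(0.3691,0.9294)
member 1 (0-2): L=3.7240, (cx,cy)=(1.0000,0.0000)
member 2 (1-2): L=4.8816, (cx,cy)=(0.3986,-0.9171)
member 3 (1-3): L=3.8336, (cx,cy)=(0.9967,0.0811)
member 4 (2-3): L=5.1420, (cx,cy)=(0.3646,0.9311)
member 5 (2-4): L=3.5760, (cx,cy)=(1.0000,0.0000)
member 6 (3-4): L=5.0812, (cx,cy)=(0.3348,-0.9423)
solve A·x = −loads:
  F[0-1] = +34.3594 N (tension)
  F[0-2] = +639.8280 N (tension)
  F[1-2] = -32.5427 N (compression)
  F[1-3] = +25.7396 N (tension)
  F[2-3] = +32.0521 N (tension)
  F[2-4] = +615.1678 N (tension)
  F[3-4] = -1837.6104 N (compression)
  Rx@0 = -652.5100 N
  Ry@0 = -31.9333 N
  Ry@4 = +1731.5833 N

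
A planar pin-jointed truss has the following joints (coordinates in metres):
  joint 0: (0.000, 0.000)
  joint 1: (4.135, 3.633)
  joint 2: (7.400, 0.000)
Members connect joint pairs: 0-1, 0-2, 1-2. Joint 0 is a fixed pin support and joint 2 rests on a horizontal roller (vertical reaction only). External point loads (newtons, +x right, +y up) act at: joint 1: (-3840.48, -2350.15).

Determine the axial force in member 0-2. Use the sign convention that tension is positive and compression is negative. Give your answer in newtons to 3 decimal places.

-514.278

N=3 nodes, M=3 members, R=3 reactions → 2N=6, M+R=6
member 0 (0-1): L=5.5043, (cx,cy)=(0.7512,0.6600)
member 1 (0-2): L=7.4000, (cx,cy)=(1.0000,0.0000)
member 2 (1-2): L=4.8846, (cx,cy)=(0.6684,-0.7438)
solve A·x = −loads:
  F[0-1] = -4427.6402 N (compression)
  F[0-2] = -514.2778 N (compression)
  F[1-2] = +769.3783 N (tension)
  Rx@0 = +3840.4800 N
  Ry@0 = +2922.3924 N
  Ry@2 = -572.2424 N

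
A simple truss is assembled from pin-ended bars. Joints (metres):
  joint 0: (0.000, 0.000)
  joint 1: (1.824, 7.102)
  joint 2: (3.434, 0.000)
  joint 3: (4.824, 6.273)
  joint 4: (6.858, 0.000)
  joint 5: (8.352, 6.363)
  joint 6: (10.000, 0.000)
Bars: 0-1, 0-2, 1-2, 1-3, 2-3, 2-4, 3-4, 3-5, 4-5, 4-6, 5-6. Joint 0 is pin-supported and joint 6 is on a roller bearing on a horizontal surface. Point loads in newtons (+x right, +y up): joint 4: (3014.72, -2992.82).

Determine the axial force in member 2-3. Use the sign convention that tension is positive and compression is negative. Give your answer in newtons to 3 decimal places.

N=7 nodes, M=11 members, R=3 reactions → 2N=14, M+R=14
member 0 (0-1): L=7.3325, (cx,cy)=(0.2488,0.9686)
member 1 (0-2): L=3.4340, (cx,cy)=(1.0000,0.0000)
member 2 (1-2): L=7.2822, (cx,cy)=(0.2211,-0.9753)
member 3 (1-3): L=3.1124, (cx,cy)=(0.9639,-0.2664)
member 4 (2-3): L=6.4252, (cx,cy)=(0.2163,0.9763)
member 5 (2-4): L=3.4240, (cx,cy)=(1.0000,0.0000)
member 6 (3-4): L=6.5945, (cx,cy)=(0.3084,-0.9512)
member 7 (3-5): L=3.5291, (cx,cy)=(0.9997,0.0255)
member 8 (4-5): L=6.5360, (cx,cy)=(0.2286,0.9735)
member 9 (4-6): L=3.1420, (cx,cy)=(1.0000,0.0000)
member 10 (5-6): L=6.5730, (cx,cy)=(0.2507,-0.9681)
solve A·x = −loads:
  F[0-1] = -970.8619 N (compression)
  F[0-2] = +3256.2277 N (tension)
  F[1-2] = +1101.6454 N (tension)
  F[1-3] = -503.2463 N (compression)
  F[2-3] = -1100.4442 N (compression)
  F[2-4] = +3737.8540 N (tension)
  F[3-4] = +961.1974 N (tension)
  F[3-5] = -1019.9355 N (compression)
  F[4-5] = +2135.0098 N (tension)
  F[4-6] = +531.5858 N (tension)
  F[5-6] = -2120.1983 N (compression)
  Rx@0 = -3014.7200 N
  Ry@0 = +940.3440 N
  Ry@6 = +2052.4760 N

-1100.444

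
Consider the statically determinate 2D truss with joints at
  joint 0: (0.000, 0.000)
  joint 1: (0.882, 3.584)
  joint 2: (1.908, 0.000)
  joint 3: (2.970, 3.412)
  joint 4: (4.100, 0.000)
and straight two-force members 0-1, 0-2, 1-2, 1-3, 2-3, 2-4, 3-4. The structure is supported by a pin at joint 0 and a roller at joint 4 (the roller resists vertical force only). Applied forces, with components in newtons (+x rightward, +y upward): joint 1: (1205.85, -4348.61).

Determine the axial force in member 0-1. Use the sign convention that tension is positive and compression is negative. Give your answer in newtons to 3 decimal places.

N=5 nodes, M=7 members, R=3 reactions → 2N=10, M+R=10
member 0 (0-1): L=3.6909, (cx,cy)=(0.2390,0.9710)
member 1 (0-2): L=1.9080, (cx,cy)=(1.0000,0.0000)
member 2 (1-2): L=3.7280, (cx,cy)=(0.2752,-0.9614)
member 3 (1-3): L=2.0951, (cx,cy)=(0.9966,-0.0821)
member 4 (2-3): L=3.5735, (cx,cy)=(0.2972,0.9548)
member 5 (2-4): L=2.1920, (cx,cy)=(1.0000,0.0000)
member 6 (3-4): L=3.5943, (cx,cy)=(0.3144,-0.9493)
solve A·x = −loads:
  F[0-1] = -2429.4234 N (compression)
  F[0-2] = +1786.3948 N (tension)
  F[1-2] = -1962.7082 N (compression)
  F[1-3] = -1250.4451 N (compression)
  F[2-3] = +1976.2013 N (tension)
  F[2-4] = +658.9141 N (tension)
  F[3-4] = -2095.8435 N (compression)
  Rx@0 = -1205.8500 N
  Ry@0 = +2359.0392 N
  Ry@4 = +1989.5708 N

-2429.423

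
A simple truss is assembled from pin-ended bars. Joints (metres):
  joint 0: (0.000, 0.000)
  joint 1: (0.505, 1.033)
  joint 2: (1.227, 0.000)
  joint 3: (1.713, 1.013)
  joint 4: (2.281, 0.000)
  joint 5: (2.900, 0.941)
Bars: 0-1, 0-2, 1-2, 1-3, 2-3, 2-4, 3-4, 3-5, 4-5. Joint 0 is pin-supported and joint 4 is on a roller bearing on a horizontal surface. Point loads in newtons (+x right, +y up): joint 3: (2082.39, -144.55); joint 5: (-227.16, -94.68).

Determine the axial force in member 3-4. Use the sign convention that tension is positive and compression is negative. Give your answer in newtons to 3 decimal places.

N=6 nodes, M=9 members, R=3 reactions → 2N=12, M+R=12
member 0 (0-1): L=1.1498, (cx,cy)=(0.4392,0.8984)
member 1 (0-2): L=1.2270, (cx,cy)=(1.0000,0.0000)
member 2 (1-2): L=1.2603, (cx,cy)=(0.5729,-0.8196)
member 3 (1-3): L=1.2082, (cx,cy)=(0.9999,-0.0166)
member 4 (2-3): L=1.1236, (cx,cy)=(0.4326,0.9016)
member 5 (2-4): L=1.0540, (cx,cy)=(1.0000,0.0000)
member 6 (3-4): L=1.1614, (cx,cy)=(0.4891,-0.8722)
member 7 (3-5): L=1.1892, (cx,cy)=(0.9982,-0.0605)
member 8 (4-5): L=1.1263, (cx,cy)=(0.5496,0.8354)
solve A·x = −loads:
  F[0-1] = +913.6135 N (tension)
  F[0-2] = +1453.9760 N (tension)
  F[1-2] = -1021.3159 N (compression)
  F[1-3] = +986.4770 N (tension)
  F[2-3] = +928.4686 N (tension)
  F[2-4] = +467.2722 N (tension)
  F[3-4] = -1095.7007 N (compression)
  F[3-5] = -158.8435 N (compression)
  F[4-5] = -124.8398 N (compression)
  Rx@0 = -1855.2300 N
  Ry@0 = -820.7830 N
  Ry@4 = +1060.0130 N

-1095.701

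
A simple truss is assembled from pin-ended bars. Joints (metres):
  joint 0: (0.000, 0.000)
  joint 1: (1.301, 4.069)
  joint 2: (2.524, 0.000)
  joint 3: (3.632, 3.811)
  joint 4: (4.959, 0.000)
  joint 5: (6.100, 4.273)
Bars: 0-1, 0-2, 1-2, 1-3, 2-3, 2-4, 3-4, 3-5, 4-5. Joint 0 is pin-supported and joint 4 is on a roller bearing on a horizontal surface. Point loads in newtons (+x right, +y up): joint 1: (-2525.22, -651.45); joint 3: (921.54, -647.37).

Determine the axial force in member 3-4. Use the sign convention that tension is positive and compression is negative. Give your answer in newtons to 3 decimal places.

N=6 nodes, M=9 members, R=3 reactions → 2N=12, M+R=12
member 0 (0-1): L=4.2719, (cx,cy)=(0.3045,0.9525)
member 1 (0-2): L=2.5240, (cx,cy)=(1.0000,0.0000)
member 2 (1-2): L=4.2488, (cx,cy)=(0.2878,-0.9577)
member 3 (1-3): L=2.3452, (cx,cy)=(0.9939,-0.1100)
member 4 (2-3): L=3.9688, (cx,cy)=(0.2792,0.9602)
member 5 (2-4): L=2.4350, (cx,cy)=(1.0000,0.0000)
member 6 (3-4): L=4.0354, (cx,cy)=(0.3288,-0.9444)
member 7 (3-5): L=2.5109, (cx,cy)=(0.9829,0.1840)
member 8 (4-5): L=4.4227, (cx,cy)=(0.2580,0.9661)
solve A·x = −loads:
  F[0-1] = -2118.2032 N (compression)
  F[0-2] = -958.5889 N (compression)
  F[1-2] = +1250.8254 N (tension)
  F[1-3] = +1529.3683 N (tension)
  F[2-3] = -1247.4877 N (compression)
  F[2-4] = -250.2752 N (compression)
  F[3-4] = +761.0902 N (tension)
  F[3-5] = +0.0000 N (tension)
  F[4-5] = -0.0000 N (compression)
  Rx@0 = +1603.6800 N
  Ry@0 = +2017.5832 N
  Ry@4 = -718.7632 N

761.090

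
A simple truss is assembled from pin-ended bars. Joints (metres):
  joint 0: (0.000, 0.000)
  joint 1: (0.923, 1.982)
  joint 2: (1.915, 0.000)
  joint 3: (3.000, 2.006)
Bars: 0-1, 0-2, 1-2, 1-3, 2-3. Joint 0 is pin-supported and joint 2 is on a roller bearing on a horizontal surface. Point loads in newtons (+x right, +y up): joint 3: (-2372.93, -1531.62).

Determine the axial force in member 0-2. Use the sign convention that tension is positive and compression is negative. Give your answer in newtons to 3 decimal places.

N=4 nodes, M=5 members, R=3 reactions → 2N=8, M+R=8
member 0 (0-1): L=2.1864, (cx,cy)=(0.4222,0.9065)
member 1 (0-2): L=1.9150, (cx,cy)=(1.0000,0.0000)
member 2 (1-2): L=2.2164, (cx,cy)=(0.4476,-0.8942)
member 3 (1-3): L=2.0771, (cx,cy)=(0.9999,0.0116)
member 4 (2-3): L=2.2806, (cx,cy)=(0.4757,0.8796)
solve A·x = −loads:
  F[0-1] = -1784.7404 N (compression)
  F[0-2] = -1619.4854 N (compression)
  F[1-2] = +1789.1559 N (tension)
  F[1-3] = -1554.3289 N (compression)
  F[2-3] = -1720.8854 N (compression)
  Rx@0 = +2372.9300 N
  Ry@0 = +1617.9059 N
  Ry@2 = -86.2859 N

-1619.485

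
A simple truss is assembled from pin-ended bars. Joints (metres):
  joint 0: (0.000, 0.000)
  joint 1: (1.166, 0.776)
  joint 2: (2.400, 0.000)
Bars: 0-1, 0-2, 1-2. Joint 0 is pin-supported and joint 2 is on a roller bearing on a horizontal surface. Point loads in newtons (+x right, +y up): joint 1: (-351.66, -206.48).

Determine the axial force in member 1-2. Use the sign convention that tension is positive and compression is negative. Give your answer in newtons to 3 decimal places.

25.150

N=3 nodes, M=3 members, R=3 reactions → 2N=6, M+R=6
member 0 (0-1): L=1.4006, (cx,cy)=(0.8325,0.5540)
member 1 (0-2): L=2.4000, (cx,cy)=(1.0000,0.0000)
member 2 (1-2): L=1.4577, (cx,cy)=(0.8465,-0.5323)
solve A·x = −loads:
  F[0-1] = -396.8453 N (compression)
  F[0-2] = -21.2905 N (compression)
  F[1-2] = +25.1503 N (tension)
  Rx@0 = +351.6600 N
  Ry@0 = +219.8685 N
  Ry@2 = -13.3885 N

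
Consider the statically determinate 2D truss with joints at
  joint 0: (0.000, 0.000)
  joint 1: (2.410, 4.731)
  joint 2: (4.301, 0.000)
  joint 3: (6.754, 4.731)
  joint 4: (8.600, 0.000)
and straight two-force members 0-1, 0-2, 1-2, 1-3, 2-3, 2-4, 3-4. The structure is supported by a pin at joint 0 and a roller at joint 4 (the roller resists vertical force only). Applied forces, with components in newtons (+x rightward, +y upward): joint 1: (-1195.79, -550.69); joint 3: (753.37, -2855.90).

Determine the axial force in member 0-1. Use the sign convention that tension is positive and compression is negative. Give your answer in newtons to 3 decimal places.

N=5 nodes, M=7 members, R=3 reactions → 2N=10, M+R=10
member 0 (0-1): L=5.3095, (cx,cy)=(0.4539,0.8910)
member 1 (0-2): L=4.3010, (cx,cy)=(1.0000,0.0000)
member 2 (1-2): L=5.0949, (cx,cy)=(0.3712,-0.9286)
member 3 (1-3): L=4.3440, (cx,cy)=(1.0000,0.0000)
member 4 (2-3): L=5.3291, (cx,cy)=(0.4603,0.8878)
member 5 (2-4): L=4.2990, (cx,cy)=(1.0000,0.0000)
member 6 (3-4): L=5.0784, (cx,cy)=(0.3635,-0.9316)
solve A·x = −loads:
  F[0-1] = -1405.9526 N (compression)
  F[0-2] = +195.7504 N (tension)
  F[1-2] = +756.0899 N (tension)
  F[1-3] = +276.9940 N (tension)
  F[2-3] = -790.8455 N (compression)
  F[2-4] = +840.4027 N (tension)
  F[3-4] = -2311.9694 N (compression)
  Rx@0 = +442.4200 N
  Ry@0 = +1252.7734 N
  Ry@4 = +2153.8166 N

-1405.953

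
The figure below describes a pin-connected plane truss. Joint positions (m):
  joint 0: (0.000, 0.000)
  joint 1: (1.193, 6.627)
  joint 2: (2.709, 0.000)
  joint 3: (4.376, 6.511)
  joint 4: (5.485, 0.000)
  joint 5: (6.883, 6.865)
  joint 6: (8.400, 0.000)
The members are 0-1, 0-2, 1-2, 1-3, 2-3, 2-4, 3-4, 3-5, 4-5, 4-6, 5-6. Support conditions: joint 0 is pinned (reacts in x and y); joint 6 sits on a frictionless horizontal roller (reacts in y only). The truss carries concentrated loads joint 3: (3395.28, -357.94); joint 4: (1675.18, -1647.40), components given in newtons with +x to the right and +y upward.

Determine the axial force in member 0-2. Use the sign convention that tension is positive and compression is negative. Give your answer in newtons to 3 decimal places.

4730.474

N=7 nodes, M=11 members, R=3 reactions → 2N=14, M+R=14
member 0 (0-1): L=6.7335, (cx,cy)=(0.1772,0.9842)
member 1 (0-2): L=2.7090, (cx,cy)=(1.0000,0.0000)
member 2 (1-2): L=6.7982, (cx,cy)=(0.2230,-0.9748)
member 3 (1-3): L=3.1851, (cx,cy)=(0.9993,-0.0364)
member 4 (2-3): L=6.7210, (cx,cy)=(0.2480,0.9688)
member 5 (2-4): L=2.7760, (cx,cy)=(1.0000,0.0000)
member 6 (3-4): L=6.6048, (cx,cy)=(0.1679,-0.9858)
member 7 (3-5): L=2.5319, (cx,cy)=(0.9902,0.1398)
member 8 (4-5): L=7.0059, (cx,cy)=(0.1995,0.9799)
member 9 (4-6): L=2.9150, (cx,cy)=(1.0000,0.0000)
member 10 (5-6): L=7.0306, (cx,cy)=(0.2158,-0.9764)
solve A·x = −loads:
  F[0-1] = +1918.9472 N (tension)
  F[0-2] = +4730.4741 N (tension)
  F[1-2] = -1966.4799 N (compression)
  F[1-3] = +779.0288 N (tension)
  F[2-3] = +1978.7923 N (tension)
  F[2-4] = +3801.1519 N (tension)
  F[3-4] = -2522.7297 N (compression)
  F[3-5] = -1719.2710 N (compression)
  F[4-5] = +4219.1673 N (tension)
  F[4-6] = +860.4647 N (tension)
  F[5-6] = -3987.8668 N (compression)
  Rx@0 = -5070.4600 N
  Ry@0 = -1888.5889 N
  Ry@6 = +3893.9289 N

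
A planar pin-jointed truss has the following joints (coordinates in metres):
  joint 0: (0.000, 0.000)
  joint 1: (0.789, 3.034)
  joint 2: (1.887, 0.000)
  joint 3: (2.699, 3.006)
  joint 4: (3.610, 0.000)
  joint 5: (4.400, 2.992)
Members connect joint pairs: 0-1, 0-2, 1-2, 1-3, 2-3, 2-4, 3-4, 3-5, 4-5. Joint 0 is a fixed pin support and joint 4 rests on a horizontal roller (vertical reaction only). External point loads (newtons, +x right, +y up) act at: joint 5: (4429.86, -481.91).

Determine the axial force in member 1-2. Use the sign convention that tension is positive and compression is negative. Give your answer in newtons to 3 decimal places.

N=6 nodes, M=9 members, R=3 reactions → 2N=12, M+R=12
member 0 (0-1): L=3.1349, (cx,cy)=(0.2517,0.9678)
member 1 (0-2): L=1.8870, (cx,cy)=(1.0000,0.0000)
member 2 (1-2): L=3.2266, (cx,cy)=(0.3403,-0.9403)
member 3 (1-3): L=1.9102, (cx,cy)=(0.9999,-0.0147)
member 4 (2-3): L=3.1137, (cx,cy)=(0.2608,0.9654)
member 5 (2-4): L=1.7230, (cx,cy)=(1.0000,0.0000)
member 6 (3-4): L=3.1410, (cx,cy)=(0.2900,-0.9570)
member 7 (3-5): L=1.7011, (cx,cy)=(1.0000,-0.0082)
member 8 (4-5): L=3.0945, (cx,cy)=(0.2553,0.9669)
solve A·x = −loads:
  F[0-1] = +3902.5909 N (tension)
  F[0-2] = +3447.6495 N (tension)
  F[1-2] = -4053.5125 N (compression)
  F[1-3] = +2361.8720 N (tension)
  F[2-3] = +3948.2016 N (tension)
  F[2-4] = +1038.6314 N (tension)
  F[3-4] = -3985.7128 N (compression)
  F[3-5] = +4547.3745 N (tension)
  F[4-5] = -459.7171 N (compression)
  Rx@0 = -4429.8600 N
  Ry@0 = -3776.9668 N
  Ry@4 = +4258.8768 N

-4053.513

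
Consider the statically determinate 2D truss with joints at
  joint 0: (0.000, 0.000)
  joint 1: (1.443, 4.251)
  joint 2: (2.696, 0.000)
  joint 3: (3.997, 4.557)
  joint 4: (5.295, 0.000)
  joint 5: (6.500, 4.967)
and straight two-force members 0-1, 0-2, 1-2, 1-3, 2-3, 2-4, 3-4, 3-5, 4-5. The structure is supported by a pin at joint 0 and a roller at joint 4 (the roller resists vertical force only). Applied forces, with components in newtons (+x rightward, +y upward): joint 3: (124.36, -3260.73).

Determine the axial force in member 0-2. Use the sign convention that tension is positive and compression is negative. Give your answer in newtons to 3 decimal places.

359.360

N=6 nodes, M=9 members, R=3 reactions → 2N=12, M+R=12
member 0 (0-1): L=4.4892, (cx,cy)=(0.3214,0.9469)
member 1 (0-2): L=2.6960, (cx,cy)=(1.0000,0.0000)
member 2 (1-2): L=4.4318, (cx,cy)=(0.2827,-0.9592)
member 3 (1-3): L=2.5723, (cx,cy)=(0.9929,0.1190)
member 4 (2-3): L=4.7391, (cx,cy)=(0.2745,0.9616)
member 5 (2-4): L=2.5990, (cx,cy)=(1.0000,0.0000)
member 6 (3-4): L=4.7383, (cx,cy)=(0.2739,-0.9617)
member 7 (3-5): L=2.5364, (cx,cy)=(0.9868,0.1616)
member 8 (4-5): L=5.1111, (cx,cy)=(0.2358,0.9718)
solve A·x = −loads:
  F[0-1] = -731.0964 N (compression)
  F[0-2] = +359.3603 N (tension)
  F[1-2] = +668.7741 N (tension)
  F[1-3] = -427.1146 N (compression)
  F[2-3] = -667.1191 N (compression)
  F[2-4] = +731.5832 N (tension)
  F[3-4] = -2670.5909 N (compression)
  F[3-5] = +0.0000 N (tension)
  F[4-5] = -0.0000 N (compression)
  Rx@0 = -124.3600 N
  Ry@0 = +692.2982 N
  Ry@4 = +2568.4318 N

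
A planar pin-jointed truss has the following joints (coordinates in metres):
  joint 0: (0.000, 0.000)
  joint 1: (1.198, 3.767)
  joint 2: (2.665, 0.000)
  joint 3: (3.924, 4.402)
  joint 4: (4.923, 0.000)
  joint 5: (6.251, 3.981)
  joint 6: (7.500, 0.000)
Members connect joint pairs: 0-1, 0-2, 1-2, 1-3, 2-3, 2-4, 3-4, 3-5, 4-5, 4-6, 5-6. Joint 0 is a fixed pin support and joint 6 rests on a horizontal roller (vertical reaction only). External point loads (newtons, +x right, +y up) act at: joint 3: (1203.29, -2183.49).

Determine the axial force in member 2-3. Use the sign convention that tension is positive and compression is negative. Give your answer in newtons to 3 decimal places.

N=7 nodes, M=11 members, R=3 reactions → 2N=14, M+R=14
member 0 (0-1): L=3.9529, (cx,cy)=(0.3031,0.9530)
member 1 (0-2): L=2.6650, (cx,cy)=(1.0000,0.0000)
member 2 (1-2): L=4.0426, (cx,cy)=(0.3629,-0.9318)
member 3 (1-3): L=2.7990, (cx,cy)=(0.9739,0.2269)
member 4 (2-3): L=4.5785, (cx,cy)=(0.2750,0.9614)
member 5 (2-4): L=2.2580, (cx,cy)=(1.0000,0.0000)
member 6 (3-4): L=4.5139, (cx,cy)=(0.2213,-0.9752)
member 7 (3-5): L=2.3648, (cx,cy)=(0.9840,-0.1780)
member 8 (4-5): L=4.1967, (cx,cy)=(0.3164,0.9486)
member 9 (4-6): L=2.5770, (cx,cy)=(1.0000,0.0000)
member 10 (5-6): L=4.1723, (cx,cy)=(0.2994,-0.9541)
solve A·x = −loads:
  F[0-1] = -351.3619 N (compression)
  F[0-2] = +1309.7765 N (tension)
  F[1-2] = +305.0400 N (tension)
  F[1-3] = -222.9964 N (compression)
  F[2-3] = -295.6434 N (compression)
  F[2-4] = +1501.7681 N (tension)
  F[3-4] = -1686.2888 N (compression)
  F[3-5] = -1146.8890 N (compression)
  F[4-5] = +1733.5573 N (tension)
  F[4-6] = +579.9969 N (tension)
  F[5-6] = -1937.5021 N (compression)
  Rx@0 = -1203.2900 N
  Ry@0 = +334.8370 N
  Ry@6 = +1848.6530 N

-295.643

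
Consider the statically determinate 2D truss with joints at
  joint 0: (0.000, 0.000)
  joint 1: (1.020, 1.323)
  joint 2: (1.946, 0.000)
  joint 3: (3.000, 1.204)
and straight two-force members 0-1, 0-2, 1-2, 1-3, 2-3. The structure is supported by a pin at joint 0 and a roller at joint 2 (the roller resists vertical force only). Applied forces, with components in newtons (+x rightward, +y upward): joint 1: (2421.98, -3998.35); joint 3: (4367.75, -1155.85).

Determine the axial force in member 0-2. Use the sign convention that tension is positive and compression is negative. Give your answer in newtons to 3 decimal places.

4421.004

N=4 nodes, M=5 members, R=3 reactions → 2N=8, M+R=8
member 0 (0-1): L=1.6705, (cx,cy)=(0.6106,0.7920)
member 1 (0-2): L=1.9460, (cx,cy)=(1.0000,0.0000)
member 2 (1-2): L=1.6149, (cx,cy)=(0.5734,-0.8193)
member 3 (1-3): L=1.9836, (cx,cy)=(0.9982,-0.0600)
member 4 (2-3): L=1.6002, (cx,cy)=(0.6587,0.7524)
solve A·x = −loads:
  F[0-1] = +3879.4789 N (tension)
  F[0-2] = +4421.0045 N (tension)
  F[1-2] = -9005.5366 N (compression)
  F[1-3] = +5119.9293 N (tension)
  F[2-3] = -1127.9462 N (compression)
  Rx@0 = -6789.7300 N
  Ry@0 = -3072.3763 N
  Ry@2 = +8226.5763 N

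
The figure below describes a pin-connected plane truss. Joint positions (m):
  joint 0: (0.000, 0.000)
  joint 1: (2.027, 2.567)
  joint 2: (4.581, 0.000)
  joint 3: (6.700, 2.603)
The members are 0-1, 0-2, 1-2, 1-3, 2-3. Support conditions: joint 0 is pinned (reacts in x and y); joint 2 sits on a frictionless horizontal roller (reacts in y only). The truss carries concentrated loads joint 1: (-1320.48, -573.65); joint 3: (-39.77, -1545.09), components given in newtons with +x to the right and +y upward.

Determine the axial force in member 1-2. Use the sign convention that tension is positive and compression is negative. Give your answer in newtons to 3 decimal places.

N=4 nodes, M=5 members, R=3 reactions → 2N=8, M+R=8
member 0 (0-1): L=3.2708, (cx,cy)=(0.6197,0.7848)
member 1 (0-2): L=4.5810, (cx,cy)=(1.0000,0.0000)
member 2 (1-2): L=3.6211, (cx,cy)=(0.7053,-0.7089)
member 3 (1-3): L=4.6731, (cx,cy)=(1.0000,0.0077)
member 4 (2-3): L=3.3565, (cx,cy)=(0.6313,0.7755)
solve A·x = −loads:
  F[0-1] = -468.4638 N (compression)
  F[0-2] = -1069.9319 N (compression)
  F[1-2] = -277.2571 N (compression)
  F[1-3] = +1225.7503 N (tension)
  F[2-3] = -2004.5003 N (compression)
  Rx@0 = +1360.2500 N
  Ry@0 = +367.6599 N
  Ry@2 = +1751.0801 N

-277.257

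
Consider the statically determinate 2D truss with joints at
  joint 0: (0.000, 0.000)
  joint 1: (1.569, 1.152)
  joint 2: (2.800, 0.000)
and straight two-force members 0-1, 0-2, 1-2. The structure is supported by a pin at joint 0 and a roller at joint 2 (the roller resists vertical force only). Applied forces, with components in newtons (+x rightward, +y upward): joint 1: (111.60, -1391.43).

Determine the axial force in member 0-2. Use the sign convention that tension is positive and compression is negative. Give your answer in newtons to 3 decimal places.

N=3 nodes, M=3 members, R=3 reactions → 2N=6, M+R=6
member 0 (0-1): L=1.9465, (cx,cy)=(0.8061,0.5918)
member 1 (0-2): L=2.8000, (cx,cy)=(1.0000,0.0000)
member 2 (1-2): L=1.6860, (cx,cy)=(0.7301,-0.6833)
solve A·x = −loads:
  F[0-1] = -956.0442 N (compression)
  F[0-2] = +882.2307 N (tension)
  F[1-2] = -1208.2914 N (compression)
  Rx@0 = -111.6000 N
  Ry@0 = +565.8168 N
  Ry@2 = +825.6132 N

882.231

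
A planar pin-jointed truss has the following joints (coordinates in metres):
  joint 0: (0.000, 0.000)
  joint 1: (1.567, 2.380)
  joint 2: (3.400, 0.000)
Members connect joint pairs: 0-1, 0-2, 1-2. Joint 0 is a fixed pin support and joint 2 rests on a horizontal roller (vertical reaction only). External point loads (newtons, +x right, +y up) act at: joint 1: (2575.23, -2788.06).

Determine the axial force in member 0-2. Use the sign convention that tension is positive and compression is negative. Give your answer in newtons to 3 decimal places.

2377.993

N=3 nodes, M=3 members, R=3 reactions → 2N=6, M+R=6
member 0 (0-1): L=2.8495, (cx,cy)=(0.5499,0.8352)
member 1 (0-2): L=3.4000, (cx,cy)=(1.0000,0.0000)
member 2 (1-2): L=3.0040, (cx,cy)=(0.6102,-0.7923)
solve A·x = −loads:
  F[0-1] = +358.6695 N (tension)
  F[0-2] = +2377.9930 N (tension)
  F[1-2] = -3897.2171 N (compression)
  Rx@0 = -2575.2300 N
  Ry@0 = -299.5687 N
  Ry@2 = +3087.6287 N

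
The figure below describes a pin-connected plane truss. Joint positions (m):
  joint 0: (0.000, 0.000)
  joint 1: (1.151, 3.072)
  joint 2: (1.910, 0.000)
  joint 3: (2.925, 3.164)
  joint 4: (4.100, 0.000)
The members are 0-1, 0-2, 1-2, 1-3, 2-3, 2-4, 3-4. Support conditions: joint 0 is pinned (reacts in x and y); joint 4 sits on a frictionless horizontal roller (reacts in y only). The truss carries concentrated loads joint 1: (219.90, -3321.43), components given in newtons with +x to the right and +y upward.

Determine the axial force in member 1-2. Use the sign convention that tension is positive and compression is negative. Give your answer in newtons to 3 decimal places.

-1171.442

N=5 nodes, M=7 members, R=3 reactions → 2N=10, M+R=10
member 0 (0-1): L=3.2805, (cx,cy)=(0.3509,0.9364)
member 1 (0-2): L=1.9100, (cx,cy)=(1.0000,0.0000)
member 2 (1-2): L=3.1644, (cx,cy)=(0.2399,-0.9708)
member 3 (1-3): L=1.7764, (cx,cy)=(0.9987,0.0518)
member 4 (2-3): L=3.3228, (cx,cy)=(0.3055,0.9522)
member 5 (2-4): L=2.1900, (cx,cy)=(1.0000,0.0000)
member 6 (3-4): L=3.3751, (cx,cy)=(0.3481,-0.9374)
solve A·x = −loads:
  F[0-1] = -2375.2301 N (compression)
  F[0-2] = +1053.2642 N (tension)
  F[1-2] = -1171.4424 N (compression)
  F[1-3] = -773.3223 N (compression)
  F[2-3] = +1194.3301 N (tension)
  F[2-4] = +407.4601 N (tension)
  F[3-4] = -1170.4103 N (compression)
  Rx@0 = -219.9000 N
  Ry@0 = +2224.2352 N
  Ry@4 = +1097.1948 N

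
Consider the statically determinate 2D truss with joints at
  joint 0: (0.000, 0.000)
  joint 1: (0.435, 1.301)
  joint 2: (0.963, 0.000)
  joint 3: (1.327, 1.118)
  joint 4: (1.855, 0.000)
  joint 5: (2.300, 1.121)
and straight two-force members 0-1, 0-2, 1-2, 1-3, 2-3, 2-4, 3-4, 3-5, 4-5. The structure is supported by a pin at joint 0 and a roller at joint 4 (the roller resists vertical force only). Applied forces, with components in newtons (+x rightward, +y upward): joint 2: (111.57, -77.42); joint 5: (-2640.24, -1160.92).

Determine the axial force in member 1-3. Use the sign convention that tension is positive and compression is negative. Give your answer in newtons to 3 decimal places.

N=6 nodes, M=9 members, R=3 reactions → 2N=12, M+R=12
member 0 (0-1): L=1.3718, (cx,cy)=(0.3171,0.9484)
member 1 (0-2): L=0.9630, (cx,cy)=(1.0000,0.0000)
member 2 (1-2): L=1.4041, (cx,cy)=(0.3761,-0.9266)
member 3 (1-3): L=0.9106, (cx,cy)=(0.9796,-0.2010)
member 4 (2-3): L=1.1758, (cx,cy)=(0.3096,0.9509)
member 5 (2-4): L=0.8920, (cx,cy)=(1.0000,0.0000)
member 6 (3-4): L=1.2364, (cx,cy)=(0.4270,-0.9042)
member 7 (3-5): L=0.9730, (cx,cy)=(1.0000,0.0031)
member 8 (4-5): L=1.2061, (cx,cy)=(0.3690,0.9294)
solve A·x = −loads:
  F[0-1] = -1427.9583 N (compression)
  F[0-2] = -2075.8610 N (compression)
  F[1-2] = +1703.6463 N (tension)
  F[1-3] = -1116.2436 N (compression)
  F[2-3] = -1578.7371 N (compression)
  F[2-4] = -1058.0160 N (compression)
  F[3-4] = +1404.6355 N (tension)
  F[3-5] = -2182.0742 N (compression)
  F[4-5] = -1241.8071 N (compression)
  Rx@0 = +2528.6700 N
  Ry@0 = +1354.2632 N
  Ry@4 = -115.9232 N

-1116.244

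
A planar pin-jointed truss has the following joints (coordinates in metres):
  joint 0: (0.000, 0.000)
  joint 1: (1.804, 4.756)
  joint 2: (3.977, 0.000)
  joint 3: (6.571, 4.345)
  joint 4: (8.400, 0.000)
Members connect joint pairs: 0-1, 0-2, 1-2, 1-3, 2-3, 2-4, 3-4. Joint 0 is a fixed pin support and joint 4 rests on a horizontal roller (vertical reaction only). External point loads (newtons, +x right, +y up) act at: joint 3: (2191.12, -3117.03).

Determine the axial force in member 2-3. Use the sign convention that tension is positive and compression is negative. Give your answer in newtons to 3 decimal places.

N=5 nodes, M=7 members, R=3 reactions → 2N=10, M+R=10
member 0 (0-1): L=5.0866, (cx,cy)=(0.3547,0.9350)
member 1 (0-2): L=3.9770, (cx,cy)=(1.0000,0.0000)
member 2 (1-2): L=5.2289, (cx,cy)=(0.4156,-0.9096)
member 3 (1-3): L=4.7847, (cx,cy)=(0.9963,-0.0859)
member 4 (2-3): L=5.0604, (cx,cy)=(0.5126,0.8586)
member 5 (2-4): L=4.4230, (cx,cy)=(1.0000,0.0000)
member 6 (3-4): L=4.7143, (cx,cy)=(0.3880,-0.9217)
solve A·x = −loads:
  F[0-1] = +486.2973 N (tension)
  F[0-2] = +2018.6526 N (tension)
  F[1-2] = -537.4164 N (compression)
  F[1-3] = +397.2723 N (tension)
  F[2-3] = +569.2968 N (tension)
  F[2-4] = +1503.4913 N (tension)
  F[3-4] = -3875.2608 N (compression)
  Rx@0 = -2191.1200 N
  Ry@0 = -454.6867 N
  Ry@4 = +3571.7167 N

569.297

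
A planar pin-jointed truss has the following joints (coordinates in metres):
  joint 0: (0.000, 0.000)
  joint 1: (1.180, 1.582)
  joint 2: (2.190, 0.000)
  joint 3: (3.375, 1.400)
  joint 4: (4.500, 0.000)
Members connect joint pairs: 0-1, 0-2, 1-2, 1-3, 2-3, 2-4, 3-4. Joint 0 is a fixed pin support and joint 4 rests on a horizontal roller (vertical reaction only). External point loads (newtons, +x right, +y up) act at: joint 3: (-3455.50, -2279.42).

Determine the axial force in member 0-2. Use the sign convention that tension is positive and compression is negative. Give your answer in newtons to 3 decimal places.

N=5 nodes, M=7 members, R=3 reactions → 2N=10, M+R=10
member 0 (0-1): L=1.9736, (cx,cy)=(0.5979,0.8016)
member 1 (0-2): L=2.1900, (cx,cy)=(1.0000,0.0000)
member 2 (1-2): L=1.8769, (cx,cy)=(0.5381,-0.8429)
member 3 (1-3): L=2.2025, (cx,cy)=(0.9966,-0.0826)
member 4 (2-3): L=1.8342, (cx,cy)=(0.6461,0.7633)
member 5 (2-4): L=2.3100, (cx,cy)=(1.0000,0.0000)
member 6 (3-4): L=1.7960, (cx,cy)=(0.6264,-0.7795)
solve A·x = −loads:
  F[0-1] = -2052.0764 N (compression)
  F[0-2] = -2228.5839 N (compression)
  F[1-2] = +2188.0671 N (tension)
  F[1-3] = -2412.6009 N (compression)
  F[2-3] = -2416.2180 N (compression)
  F[2-4] = +509.8826 N (tension)
  F[3-4] = -814.0004 N (compression)
  Rx@0 = +3455.5000 N
  Ry@0 = +1644.8994 N
  Ry@4 = +634.5206 N

-2228.584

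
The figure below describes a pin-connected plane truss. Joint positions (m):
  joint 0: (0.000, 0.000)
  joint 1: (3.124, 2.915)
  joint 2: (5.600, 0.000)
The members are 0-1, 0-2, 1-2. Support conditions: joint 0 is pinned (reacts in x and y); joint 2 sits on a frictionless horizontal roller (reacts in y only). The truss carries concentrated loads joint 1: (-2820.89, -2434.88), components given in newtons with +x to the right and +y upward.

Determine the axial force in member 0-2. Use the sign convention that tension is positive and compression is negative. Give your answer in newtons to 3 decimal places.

N=3 nodes, M=3 members, R=3 reactions → 2N=6, M+R=6
member 0 (0-1): L=4.2728, (cx,cy)=(0.7311,0.6822)
member 1 (0-2): L=5.6000, (cx,cy)=(1.0000,0.0000)
member 2 (1-2): L=3.8246, (cx,cy)=(0.6474,-0.7622)
solve A·x = −loads:
  F[0-1] = -3730.3428 N (compression)
  F[0-2] = -93.4839 N (compression)
  F[1-2] = +144.4028 N (tension)
  Rx@0 = +2820.8900 N
  Ry@0 = +2544.9388 N
  Ry@2 = -110.0588 N

-93.484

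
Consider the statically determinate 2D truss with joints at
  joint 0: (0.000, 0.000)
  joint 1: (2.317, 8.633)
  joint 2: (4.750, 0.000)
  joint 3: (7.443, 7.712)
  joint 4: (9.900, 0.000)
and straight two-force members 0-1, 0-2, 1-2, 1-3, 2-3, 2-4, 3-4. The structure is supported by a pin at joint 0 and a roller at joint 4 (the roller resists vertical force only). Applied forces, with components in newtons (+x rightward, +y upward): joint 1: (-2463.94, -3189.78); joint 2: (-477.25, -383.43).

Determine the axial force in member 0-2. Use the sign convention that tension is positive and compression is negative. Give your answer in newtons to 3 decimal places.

-1655.257

N=5 nodes, M=7 members, R=3 reactions → 2N=10, M+R=10
member 0 (0-1): L=8.9385, (cx,cy)=(0.2592,0.9658)
member 1 (0-2): L=4.7500, (cx,cy)=(1.0000,0.0000)
member 2 (1-2): L=8.9693, (cx,cy)=(0.2713,-0.9625)
member 3 (1-3): L=5.2081, (cx,cy)=(0.9842,-0.1768)
member 4 (2-3): L=8.1687, (cx,cy)=(0.3297,0.9441)
member 5 (2-4): L=5.1500, (cx,cy)=(1.0000,0.0000)
member 6 (3-4): L=8.0939, (cx,cy)=(0.3036,-0.9528)
solve A·x = −loads:
  F[0-1] = -4960.8737 N (compression)
  F[0-2] = -1655.2566 N (compression)
  F[1-2] = +1521.0348 N (tension)
  F[1-3] = +777.6688 N (tension)
  F[2-3] = -1144.5628 N (compression)
  F[2-4] = -388.0796 N (compression)
  F[3-4] = +1278.4253 N (tension)
  Rx@0 = +2941.1900 N
  Ry@0 = +4791.3091 N
  Ry@4 = -1218.0991 N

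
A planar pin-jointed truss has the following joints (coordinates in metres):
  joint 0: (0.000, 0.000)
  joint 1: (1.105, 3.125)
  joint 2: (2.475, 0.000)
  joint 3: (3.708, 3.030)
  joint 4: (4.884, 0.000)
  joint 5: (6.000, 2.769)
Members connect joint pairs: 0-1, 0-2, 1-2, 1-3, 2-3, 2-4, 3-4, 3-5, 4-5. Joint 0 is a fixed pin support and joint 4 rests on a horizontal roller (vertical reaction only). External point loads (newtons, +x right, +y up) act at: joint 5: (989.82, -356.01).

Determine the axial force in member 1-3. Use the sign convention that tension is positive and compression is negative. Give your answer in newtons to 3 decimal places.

517.503

N=6 nodes, M=9 members, R=3 reactions → 2N=12, M+R=12
member 0 (0-1): L=3.3146, (cx,cy)=(0.3334,0.9428)
member 1 (0-2): L=2.4750, (cx,cy)=(1.0000,0.0000)
member 2 (1-2): L=3.4121, (cx,cy)=(0.4015,-0.9159)
member 3 (1-3): L=2.6047, (cx,cy)=(0.9993,-0.0365)
member 4 (2-3): L=3.2713, (cx,cy)=(0.3769,0.9262)
member 5 (2-4): L=2.4090, (cx,cy)=(1.0000,0.0000)
member 6 (3-4): L=3.2502, (cx,cy)=(0.3618,-0.9322)
member 7 (3-5): L=2.3068, (cx,cy)=(0.9936,-0.1131)
member 8 (4-5): L=2.9854, (cx,cy)=(0.3738,0.9275)
solve A·x = −loads:
  F[0-1] = +681.5164 N (tension)
  F[0-2] = +762.6212 N (tension)
  F[1-2] = -722.1725 N (compression)
  F[1-3] = +517.5030 N (tension)
  F[2-3] = +714.0700 N (tension)
  F[2-4] = +203.5154 N (tension)
  F[3-4] = -821.5866 N (compression)
  F[3-5] = +1090.5761 N (tension)
  F[4-5] = -250.8011 N (compression)
  Rx@0 = -989.8200 N
  Ry@0 = -642.5305 N
  Ry@4 = +998.5405 N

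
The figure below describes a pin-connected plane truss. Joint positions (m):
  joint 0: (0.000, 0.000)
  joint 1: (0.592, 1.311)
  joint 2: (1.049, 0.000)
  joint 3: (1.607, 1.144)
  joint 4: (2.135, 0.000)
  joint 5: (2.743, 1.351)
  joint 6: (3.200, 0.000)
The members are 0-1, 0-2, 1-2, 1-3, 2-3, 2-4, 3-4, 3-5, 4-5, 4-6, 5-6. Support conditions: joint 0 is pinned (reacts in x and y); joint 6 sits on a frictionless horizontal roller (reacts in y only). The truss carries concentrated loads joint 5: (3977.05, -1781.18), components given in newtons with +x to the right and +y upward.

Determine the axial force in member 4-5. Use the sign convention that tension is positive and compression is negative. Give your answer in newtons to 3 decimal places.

N=7 nodes, M=11 members, R=3 reactions → 2N=14, M+R=14
member 0 (0-1): L=1.4385, (cx,cy)=(0.4115,0.9114)
member 1 (0-2): L=1.0490, (cx,cy)=(1.0000,0.0000)
member 2 (1-2): L=1.3884, (cx,cy)=(0.3292,-0.9443)
member 3 (1-3): L=1.0286, (cx,cy)=(0.9867,-0.1623)
member 4 (2-3): L=1.2728, (cx,cy)=(0.4384,0.8988)
member 5 (2-4): L=1.0860, (cx,cy)=(1.0000,0.0000)
member 6 (3-4): L=1.2600, (cx,cy)=(0.4191,-0.9080)
member 7 (3-5): L=1.1547, (cx,cy)=(0.9838,0.1793)
member 8 (4-5): L=1.4815, (cx,cy)=(0.4104,0.9119)
member 9 (4-6): L=1.0650, (cx,cy)=(1.0000,0.0000)
member 10 (5-6): L=1.4262, (cx,cy)=(0.3204,-0.9473)
solve A·x = −loads:
  F[0-1] = +1563.2057 N (tension)
  F[0-2] = +3333.7135 N (tension)
  F[1-2] = -1719.4802 N (compression)
  F[1-3] = +1225.5853 N (tension)
  F[2-3] = +1806.5071 N (tension)
  F[2-4] = +1975.7646 N (tension)
  F[3-4] = -1076.9016 N (compression)
  F[3-5] = +2492.9543 N (tension)
  F[4-5] = +1072.2375 N (tension)
  F[4-6] = +1084.4417 N (tension)
  F[5-6] = -3384.3154 N (compression)
  Rx@0 = -3977.0500 N
  Ry@0 = -1424.6860 N
  Ry@6 = +3205.8660 N

1072.238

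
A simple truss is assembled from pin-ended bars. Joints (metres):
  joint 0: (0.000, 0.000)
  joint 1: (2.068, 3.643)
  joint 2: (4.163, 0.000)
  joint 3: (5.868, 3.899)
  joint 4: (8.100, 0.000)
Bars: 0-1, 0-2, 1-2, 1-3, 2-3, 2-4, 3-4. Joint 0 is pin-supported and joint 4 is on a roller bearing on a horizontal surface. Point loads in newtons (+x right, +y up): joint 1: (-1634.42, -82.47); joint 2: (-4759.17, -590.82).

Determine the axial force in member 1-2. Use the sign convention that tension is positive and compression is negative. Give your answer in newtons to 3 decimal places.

1188.127

N=5 nodes, M=7 members, R=3 reactions → 2N=10, M+R=10
member 0 (0-1): L=4.1890, (cx,cy)=(0.4937,0.8696)
member 1 (0-2): L=4.1630, (cx,cy)=(1.0000,0.0000)
member 2 (1-2): L=4.2024, (cx,cy)=(0.4985,-0.8669)
member 3 (1-3): L=3.8086, (cx,cy)=(0.9977,0.0672)
member 4 (2-3): L=4.2555, (cx,cy)=(0.4007,0.9162)
member 5 (2-4): L=3.9370, (cx,cy)=(1.0000,0.0000)
member 6 (3-4): L=4.4927, (cx,cy)=(0.4968,-0.8679)
solve A·x = −loads:
  F[0-1] = -1246.0966 N (compression)
  F[0-2] = -5778.4308 N (compression)
  F[1-2] = +1188.1269 N (tension)
  F[1-3] = +427.9231 N (tension)
  F[2-3] = -479.2927 N (compression)
  F[2-4] = -234.9226 N (compression)
  F[3-4] = +472.8621 N (tension)
  Rx@0 = +6393.5900 N
  Ry@0 = +1083.6678 N
  Ry@4 = -410.3778 N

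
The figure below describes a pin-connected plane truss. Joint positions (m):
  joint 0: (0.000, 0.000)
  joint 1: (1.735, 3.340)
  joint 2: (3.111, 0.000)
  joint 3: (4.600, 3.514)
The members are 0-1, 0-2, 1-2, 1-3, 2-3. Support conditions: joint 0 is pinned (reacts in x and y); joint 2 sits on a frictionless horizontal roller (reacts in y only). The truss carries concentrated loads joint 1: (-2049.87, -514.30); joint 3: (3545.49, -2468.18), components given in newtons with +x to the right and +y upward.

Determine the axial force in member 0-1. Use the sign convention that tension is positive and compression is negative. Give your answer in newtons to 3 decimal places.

3107.764

N=4 nodes, M=5 members, R=3 reactions → 2N=8, M+R=8
member 0 (0-1): L=3.7638, (cx,cy)=(0.4610,0.8874)
member 1 (0-2): L=3.1110, (cx,cy)=(1.0000,0.0000)
member 2 (1-2): L=3.6123, (cx,cy)=(0.3809,-0.9246)
member 3 (1-3): L=2.8703, (cx,cy)=(0.9982,0.0606)
member 4 (2-3): L=3.8165, (cx,cy)=(0.3902,0.9208)
solve A·x = −loads:
  F[0-1] = +3107.7641 N (tension)
  F[0-2] = +63.0146 N (tension)
  F[1-2] = -3229.4260 N (compression)
  F[1-3] = +4721.3015 N (tension)
  F[2-3] = -2991.4646 N (compression)
  Rx@0 = -1495.6200 N
  Ry@0 = -2757.8686 N
  Ry@2 = +5740.3486 N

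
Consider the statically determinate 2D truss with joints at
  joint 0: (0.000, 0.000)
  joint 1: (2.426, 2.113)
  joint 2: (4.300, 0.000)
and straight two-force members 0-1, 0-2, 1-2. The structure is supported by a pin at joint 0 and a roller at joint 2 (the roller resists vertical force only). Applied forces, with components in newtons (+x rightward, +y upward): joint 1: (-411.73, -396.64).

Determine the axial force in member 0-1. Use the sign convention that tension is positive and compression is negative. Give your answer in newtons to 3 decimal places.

N=3 nodes, M=3 members, R=3 reactions → 2N=6, M+R=6
member 0 (0-1): L=3.2172, (cx,cy)=(0.7541,0.6568)
member 1 (0-2): L=4.3000, (cx,cy)=(1.0000,0.0000)
member 2 (1-2): L=2.8243, (cx,cy)=(0.6635,-0.7482)
solve A·x = −loads:
  F[0-1] = -571.2412 N (compression)
  F[0-2] = +19.0296 N (tension)
  F[1-2] = -28.6794 N (compression)
  Rx@0 = +411.7300 N
  Ry@0 = +375.1835 N
  Ry@2 = +21.4565 N

-571.241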